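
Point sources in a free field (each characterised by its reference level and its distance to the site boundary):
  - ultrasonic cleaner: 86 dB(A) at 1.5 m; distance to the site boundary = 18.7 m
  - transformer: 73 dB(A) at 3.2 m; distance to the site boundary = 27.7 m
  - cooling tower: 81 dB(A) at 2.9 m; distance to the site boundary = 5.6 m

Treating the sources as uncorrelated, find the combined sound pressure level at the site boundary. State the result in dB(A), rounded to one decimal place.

Propagate each source to the receiver with L = L_ref − 20·log₁₀(r/r_ref), then add intensities.
ultrasonic cleaner: 86 − 20·log₁₀(18.7/1.5) = 86 − 21.92 = 64.08 dB(A).
transformer: 73 − 20·log₁₀(27.7/3.2) = 73 − 18.75 = 54.25 dB(A).
cooling tower: 81 − 20·log₁₀(5.6/2.9) = 81 − 5.72 = 75.28 dB(A).
Σ 10^(L/10) = 3.659e+07 → L_total = 10·log₁₀(3.659e+07) = 75.63 dB(A).

75.6 dB(A)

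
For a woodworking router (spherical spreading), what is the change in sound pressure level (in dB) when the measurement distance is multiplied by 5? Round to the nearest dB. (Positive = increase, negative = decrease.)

With spherical spreading the level changes by −20·log₁₀(r₂/r₁).
ΔL = −20·log₁₀(5) = -13.98 dB.

-14 dB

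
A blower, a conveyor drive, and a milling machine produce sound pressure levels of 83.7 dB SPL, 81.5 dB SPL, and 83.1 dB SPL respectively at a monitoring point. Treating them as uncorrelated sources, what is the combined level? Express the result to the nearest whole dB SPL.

For uncorrelated sources the intensities add, so convert each level to linear form, sum, and take 10·log₁₀ of the total.
Σ 10^(L/10) = 10^(83.7/10) + 10^(81.5/10) + 10^(83.1/10) = 5.799e+08.
L_total = 10·log₁₀(5.799e+08) = 87.63 dB SPL.

88 dB SPL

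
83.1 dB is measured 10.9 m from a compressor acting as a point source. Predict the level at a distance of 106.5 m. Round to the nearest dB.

Point-source attenuation: ΔL = 20·log₁₀(r₂/r₁) = 20·log₁₀(106.5/10.9) = 19.798 dB.
L₂ = 83.1 − 20·log₁₀(106.5/10.9) = 83.1 − 19.798 = 63.30 dB.

63 dB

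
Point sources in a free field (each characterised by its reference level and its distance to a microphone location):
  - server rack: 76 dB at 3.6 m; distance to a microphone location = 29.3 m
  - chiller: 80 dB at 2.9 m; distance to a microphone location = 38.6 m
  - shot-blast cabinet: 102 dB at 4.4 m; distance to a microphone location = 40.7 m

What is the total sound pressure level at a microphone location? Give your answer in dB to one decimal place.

Propagate each source to the receiver with L = L_ref − 20·log₁₀(r/r_ref), then add intensities.
server rack: 76 − 20·log₁₀(29.3/3.6) = 76 − 18.21 = 57.79 dB.
chiller: 80 − 20·log₁₀(38.6/2.9) = 80 − 22.48 = 57.52 dB.
shot-blast cabinet: 102 − 20·log₁₀(40.7/4.4) = 102 − 19.32 = 82.68 dB.
Σ 10^(L/10) = 1.864e+08 → L_total = 10·log₁₀(1.864e+08) = 82.70 dB.

82.7 dB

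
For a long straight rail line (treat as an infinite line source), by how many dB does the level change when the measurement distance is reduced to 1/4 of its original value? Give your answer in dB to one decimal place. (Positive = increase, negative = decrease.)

+6.0 dB

With cylindrical spreading the level changes by −10·log₁₀(r₂/r₁).
ΔL = −10·log₁₀(0.25) = +6.02 dB.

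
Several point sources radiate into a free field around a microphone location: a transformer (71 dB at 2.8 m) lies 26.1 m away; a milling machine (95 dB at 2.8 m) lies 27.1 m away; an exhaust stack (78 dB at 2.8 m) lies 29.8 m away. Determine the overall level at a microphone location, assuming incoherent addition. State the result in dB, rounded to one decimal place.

75.4 dB

First find each source's level at the receiver (point-source: −20·log₁₀(r/r_ref)), then combine on an intensity basis.
transformer: 71 − 20·log₁₀(26.1/2.8) = 71 − 19.39 = 51.61 dB.
milling machine: 95 − 20·log₁₀(27.1/2.8) = 95 − 19.72 = 75.28 dB.
exhaust stack: 78 − 20·log₁₀(29.8/2.8) = 78 − 20.54 = 57.46 dB.
Σ 10^(L/10) = 3.446e+07 → L_total = 10·log₁₀(3.446e+07) = 75.37 dB.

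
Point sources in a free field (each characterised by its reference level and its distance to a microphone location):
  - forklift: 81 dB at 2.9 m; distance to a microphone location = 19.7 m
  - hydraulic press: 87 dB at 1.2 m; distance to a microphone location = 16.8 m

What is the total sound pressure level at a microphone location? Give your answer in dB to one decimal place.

67.2 dB

Propagate each source to the receiver with L = L_ref − 20·log₁₀(r/r_ref), then add intensities.
forklift: 81 − 20·log₁₀(19.7/2.9) = 81 − 16.64 = 64.36 dB.
hydraulic press: 87 − 20·log₁₀(16.8/1.2) = 87 − 22.92 = 64.08 dB.
Σ 10^(L/10) = 5.285e+06 → L_total = 10·log₁₀(5.285e+06) = 67.23 dB.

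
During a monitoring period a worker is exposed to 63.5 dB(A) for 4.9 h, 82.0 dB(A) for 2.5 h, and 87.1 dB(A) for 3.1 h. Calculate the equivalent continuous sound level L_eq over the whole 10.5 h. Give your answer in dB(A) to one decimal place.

82.8 dB(A)

The energy average is taken in the linear domain: L_eq = 10·log₁₀[(Σ tᵢ·10^(Lᵢ/10))/T], T = 10.5 h.
Σ tᵢ·10^(Lᵢ/10) = 4.9·10^(63.5/10) + 2.5·10^(82.0/10) + 3.1·10^(87.1/10) = 1.997e+09.
L_eq = 10·log₁₀(1.997e+09/10.5) = 82.79 dB(A).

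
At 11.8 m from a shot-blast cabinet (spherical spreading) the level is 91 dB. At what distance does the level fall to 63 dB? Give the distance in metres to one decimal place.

296.4 m

For a point source L₁ − L₂ = 20·log₁₀(r₂/r₁), so r₂ = r₁·10^((L₁−L₂)/20).
r₂ = 11.8·10^((91−63)/20) = 11.8·10^(28.0/20) = 296.40 m.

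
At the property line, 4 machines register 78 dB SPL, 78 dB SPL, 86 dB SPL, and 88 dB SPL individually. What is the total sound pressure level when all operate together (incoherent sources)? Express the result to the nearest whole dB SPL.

91 dB SPL

For uncorrelated sources the intensities add, so convert each level to linear form, sum, and take 10·log₁₀ of the total.
Σ 10^(L/10) = 10^(78/10) + 10^(78/10) + 10^(86/10) + 10^(88/10) = 1.155e+09.
L_total = 10·log₁₀(1.155e+09) = 90.63 dB SPL.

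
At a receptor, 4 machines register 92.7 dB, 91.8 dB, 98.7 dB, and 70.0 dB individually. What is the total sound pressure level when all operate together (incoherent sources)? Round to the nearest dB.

100 dB

Incoherent sources combine by intensity addition: L_total = 10·log₁₀(Σ 10^(L_i/10)).
Σ 10^(L/10) = 10^(92.7/10) + 10^(91.8/10) + 10^(98.7/10) + 10^(70.0/10) = 1.080e+10.
L_total = 10·log₁₀(1.080e+10) = 100.33 dB.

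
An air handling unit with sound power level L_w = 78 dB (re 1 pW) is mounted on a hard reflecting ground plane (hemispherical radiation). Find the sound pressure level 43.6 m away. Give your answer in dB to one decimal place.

L_p = L_w − 10·log₁₀(2π·r²) with r = 43.6 m.
2π·r² = 1.194e+04 m², 10·log₁₀ of that is 40.772 dB.
L_p = 78 − 40.772 = 37.23 dB.

37.2 dB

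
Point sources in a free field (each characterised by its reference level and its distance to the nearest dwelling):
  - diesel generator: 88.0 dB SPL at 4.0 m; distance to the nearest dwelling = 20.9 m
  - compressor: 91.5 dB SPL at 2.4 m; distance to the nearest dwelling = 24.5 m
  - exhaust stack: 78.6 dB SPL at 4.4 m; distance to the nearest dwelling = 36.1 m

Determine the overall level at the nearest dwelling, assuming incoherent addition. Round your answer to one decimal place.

75.8 dB SPL

Apply inverse-square spreading to bring every level to the receiver, then sum 10^(L/10).
diesel generator: 88.0 − 20·log₁₀(20.9/4.0) = 88.0 − 14.36 = 73.64 dB SPL.
compressor: 91.5 − 20·log₁₀(24.5/2.4) = 91.5 − 20.18 = 71.32 dB SPL.
exhaust stack: 78.6 − 20·log₁₀(36.1/4.4) = 78.6 − 18.28 = 60.32 dB SPL.
Σ 10^(L/10) = 3.774e+07 → L_total = 10·log₁₀(3.774e+07) = 75.77 dB SPL.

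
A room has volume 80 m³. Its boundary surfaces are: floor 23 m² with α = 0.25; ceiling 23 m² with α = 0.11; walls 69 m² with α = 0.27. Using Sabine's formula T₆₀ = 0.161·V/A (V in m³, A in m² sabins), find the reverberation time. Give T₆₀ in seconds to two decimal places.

0.48 s

Total absorption A = 23·0.25 + 23·0.11 + 69·0.27 = 26.91 m² sabins.
T₆₀ = 0.161·V/A = 0.161·80/26.91 = 0.479 s.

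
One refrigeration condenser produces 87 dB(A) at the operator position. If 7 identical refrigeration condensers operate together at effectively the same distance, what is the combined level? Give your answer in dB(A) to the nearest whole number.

L_total = L₁ + 10·log₁₀ N for N identical incoherent sources.
L_total = 87 + 10·log₁₀(7) = 87 + 8.451 = 95.45 dB(A).

95 dB(A)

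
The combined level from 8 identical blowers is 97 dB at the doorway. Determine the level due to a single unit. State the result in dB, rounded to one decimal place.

Dividing the total intensity by 8 lowers the level by 10·log₁₀ 8 = 9.031 dB: L₁ = 97 − 9.031.

88.0 dB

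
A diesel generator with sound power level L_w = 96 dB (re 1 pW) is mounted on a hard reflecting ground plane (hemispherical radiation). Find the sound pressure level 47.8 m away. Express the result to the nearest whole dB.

L_p = L_w − 10·log₁₀(2π·r²) with r = 47.8 m.
2π·r² = 1.436e+04 m², 10·log₁₀ of that is 41.570 dB.
L_p = 96 − 41.570 = 54.43 dB.

54 dB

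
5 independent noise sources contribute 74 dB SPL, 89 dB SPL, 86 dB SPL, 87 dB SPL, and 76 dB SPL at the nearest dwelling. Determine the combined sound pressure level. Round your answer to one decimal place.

For uncorrelated sources the intensities add, so convert each level to linear form, sum, and take 10·log₁₀ of the total.
Σ 10^(L/10) = 10^(74/10) + 10^(89/10) + 10^(86/10) + 10^(87/10) + 10^(76/10) = 1.759e+09.
L_total = 10·log₁₀(1.759e+09) = 92.45 dB SPL.

92.5 dB SPL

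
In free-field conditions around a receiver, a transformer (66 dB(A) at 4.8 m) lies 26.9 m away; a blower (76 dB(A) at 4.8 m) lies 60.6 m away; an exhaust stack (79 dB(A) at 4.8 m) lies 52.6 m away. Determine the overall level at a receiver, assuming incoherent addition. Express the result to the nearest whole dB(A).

60 dB(A)

Apply inverse-square spreading to bring every level to the receiver, then sum 10^(L/10).
transformer: 66 − 20·log₁₀(26.9/4.8) = 66 − 14.97 = 51.03 dB(A).
blower: 76 − 20·log₁₀(60.6/4.8) = 76 − 22.02 = 53.98 dB(A).
exhaust stack: 79 − 20·log₁₀(52.6/4.8) = 79 − 20.79 = 58.21 dB(A).
Σ 10^(L/10) = 1.038e+06 → L_total = 10·log₁₀(1.038e+06) = 60.16 dB(A).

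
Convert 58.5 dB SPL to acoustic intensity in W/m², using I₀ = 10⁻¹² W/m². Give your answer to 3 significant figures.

7.08e-07 W/m²

I = I₀·10^(L/10) = 10⁻¹² × 10^(58.5/10) = 10^(-6.150).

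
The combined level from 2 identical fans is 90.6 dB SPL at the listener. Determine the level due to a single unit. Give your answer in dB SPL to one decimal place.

87.6 dB SPL

Dividing the total intensity by 2 lowers the level by 10·log₁₀ 2 = 3.010 dB: L₁ = 90.6 − 3.010.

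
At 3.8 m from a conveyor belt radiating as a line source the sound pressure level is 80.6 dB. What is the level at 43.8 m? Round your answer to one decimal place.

Line-source attenuation: ΔL = 10·log₁₀(r₂/r₁) = 10·log₁₀(43.8/3.8) = 10.617 dB.
L₂ = 80.6 − 10·log₁₀(43.8/3.8) = 80.6 − 10.617 = 69.98 dB.

70.0 dB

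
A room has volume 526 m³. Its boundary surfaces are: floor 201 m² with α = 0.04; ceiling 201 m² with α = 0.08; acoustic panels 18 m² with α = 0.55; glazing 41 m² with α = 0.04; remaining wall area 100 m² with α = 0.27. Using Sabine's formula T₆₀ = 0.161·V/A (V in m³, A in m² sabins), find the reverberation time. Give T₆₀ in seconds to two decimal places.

A = Σ Sᵢαᵢ = 201·0.04 + 201·0.08 + 18·0.55 + 41·0.04 + 100·0.27 = 62.66 m².
T₆₀ = 0.161·V/A = 0.161·526/62.66 = 1.352 s.

1.35 s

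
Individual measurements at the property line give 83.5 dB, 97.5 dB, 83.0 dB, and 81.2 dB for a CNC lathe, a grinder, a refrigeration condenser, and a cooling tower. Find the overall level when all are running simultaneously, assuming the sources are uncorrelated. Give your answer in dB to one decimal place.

For uncorrelated sources the intensities add, so convert each level to linear form, sum, and take 10·log₁₀ of the total.
Σ 10^(L/10) = 10^(83.5/10) + 10^(97.5/10) + 10^(83.0/10) + 10^(81.2/10) = 6.179e+09.
L_total = 10·log₁₀(6.179e+09) = 97.91 dB.

97.9 dB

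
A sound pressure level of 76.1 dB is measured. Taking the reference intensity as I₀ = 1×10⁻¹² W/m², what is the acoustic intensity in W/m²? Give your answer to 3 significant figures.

4.07e-05 W/m²

I/I₀ = 10^(76.1/10) = 4.074e+07, so I = 4.074e+07 × 10⁻¹² W/m².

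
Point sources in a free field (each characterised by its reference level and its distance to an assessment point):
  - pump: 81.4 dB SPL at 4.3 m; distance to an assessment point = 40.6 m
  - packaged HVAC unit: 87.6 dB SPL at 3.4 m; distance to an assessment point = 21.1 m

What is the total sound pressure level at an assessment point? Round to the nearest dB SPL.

First find each source's level at the receiver (point-source: −20·log₁₀(r/r_ref)), then combine on an intensity basis.
pump: 81.4 − 20·log₁₀(40.6/4.3) = 81.4 − 19.50 = 61.90 dB SPL.
packaged HVAC unit: 87.6 − 20·log₁₀(21.1/3.4) = 87.6 − 15.86 = 71.74 dB SPL.
Σ 10^(L/10) = 1.649e+07 → L_total = 10·log₁₀(1.649e+07) = 72.17 dB SPL.

72 dB SPL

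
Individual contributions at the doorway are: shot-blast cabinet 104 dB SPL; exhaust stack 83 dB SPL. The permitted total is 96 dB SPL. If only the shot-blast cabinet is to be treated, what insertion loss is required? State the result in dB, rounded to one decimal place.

Fixed contribution from the other source: Σ 10^(L/10) = 10^(83/10) = 1.995e+08 (83.00 dB SPL).
The limit corresponds to 10^(96/10) = 3.981e+09; subtracting the fixed part leaves 3.782e+09 for the shot-blast cabinet, i.e. 95.78 dB SPL.
So the shot-blast cabinet must be reduced from 104 to 95.78 dB SPL: IL = 8.22 dB.

8.2 dB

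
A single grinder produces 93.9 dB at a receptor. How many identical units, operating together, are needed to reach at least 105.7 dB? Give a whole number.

N identical sources give L₁ + 10·log₁₀ N, so require 10·log₁₀ N ≥ 105.7 − 93.9 = 11.8 dB.
N ≥ 10^(11.8/10) = 15.136, so N = 16.

16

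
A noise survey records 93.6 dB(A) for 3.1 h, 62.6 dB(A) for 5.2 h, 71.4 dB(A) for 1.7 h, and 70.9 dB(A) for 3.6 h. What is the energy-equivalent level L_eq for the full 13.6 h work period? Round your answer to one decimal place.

87.2 dB(A)

The energy average is taken in the linear domain: L_eq = 10·log₁₀[(Σ tᵢ·10^(Lᵢ/10))/T], T = 13.6 h.
Σ tᵢ·10^(Lᵢ/10) = 3.1·10^(93.6/10) + 5.2·10^(62.6/10) + 1.7·10^(71.4/10) + 3.6·10^(70.9/10) = 7.179e+09.
L_eq = 10·log₁₀(7.179e+09/13.6) = 87.23 dB(A).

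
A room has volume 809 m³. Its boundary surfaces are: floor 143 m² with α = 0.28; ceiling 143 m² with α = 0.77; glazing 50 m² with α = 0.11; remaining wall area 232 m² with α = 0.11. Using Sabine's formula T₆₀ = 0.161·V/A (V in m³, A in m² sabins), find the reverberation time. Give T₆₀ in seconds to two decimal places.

0.72 s

Summing Sᵢαᵢ: 143·0.28 + 143·0.77 + 50·0.11 + 232·0.11 = 181.17 m².
T₆₀ = 0.161·V/A = 0.161·809/181.17 = 0.719 s.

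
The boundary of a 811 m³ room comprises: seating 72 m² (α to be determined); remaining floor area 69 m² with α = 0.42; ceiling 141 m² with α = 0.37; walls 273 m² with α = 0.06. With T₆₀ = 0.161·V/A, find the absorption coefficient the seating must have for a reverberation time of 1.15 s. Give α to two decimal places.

0.22

Required total absorption A = 0.161·811/1.15 = 113.54 m².
Absorption from the other surfaces = 69·0.42 + 141·0.37 + 273·0.06 = 97.53 m², so the seating must supply 16.01 m² over 72 m².
α = 16.01/72 = 0.222.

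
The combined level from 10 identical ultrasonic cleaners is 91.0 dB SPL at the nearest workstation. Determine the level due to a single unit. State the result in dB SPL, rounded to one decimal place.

10 equal contributions raise the level by 10·log₁₀ 10 = 10.000 dB, so each unit alone gives 91.0 − 10.000.

81.0 dB SPL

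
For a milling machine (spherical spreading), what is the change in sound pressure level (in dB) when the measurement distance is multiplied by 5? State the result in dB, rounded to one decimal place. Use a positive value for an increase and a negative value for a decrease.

Point-source spreading: ΔL = −20·log₁₀(r₂/r₁).
ΔL = −20·log₁₀(5) = -13.98 dB.

-14.0 dB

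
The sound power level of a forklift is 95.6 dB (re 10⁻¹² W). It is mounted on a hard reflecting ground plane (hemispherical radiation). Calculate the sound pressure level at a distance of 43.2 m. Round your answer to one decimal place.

54.9 dB

L_p = L_w − 10·log₁₀(2π·r²) with r = 43.2 m.
2π·r² = 1.173e+04 m², 10·log₁₀ of that is 40.691 dB.
L_p = 95.6 − 40.691 = 54.91 dB.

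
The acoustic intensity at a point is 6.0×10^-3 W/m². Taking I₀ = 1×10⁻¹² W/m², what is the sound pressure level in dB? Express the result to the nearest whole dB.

I/I₀ = 6.0×10^-3/10⁻¹² = 6.0×10^9, and L = 10·log₁₀(I/I₀).
L = 10·(0.7782 + 9) = 97.78 dB.

98 dB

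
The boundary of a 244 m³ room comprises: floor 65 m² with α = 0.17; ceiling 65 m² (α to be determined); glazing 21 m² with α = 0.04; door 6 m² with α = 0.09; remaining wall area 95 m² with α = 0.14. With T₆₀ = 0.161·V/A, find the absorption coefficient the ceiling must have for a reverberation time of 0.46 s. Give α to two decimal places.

0.92

A = 0.161·V/T₆₀ = 0.161·244/0.46 = 85.40 m² sabins.
Absorption from the other surfaces = 65·0.17 + 21·0.04 + 6·0.09 + 95·0.14 = 25.73 m², so the ceiling must supply 59.67 m² over 65 m².
α = 59.67/65 = 0.918.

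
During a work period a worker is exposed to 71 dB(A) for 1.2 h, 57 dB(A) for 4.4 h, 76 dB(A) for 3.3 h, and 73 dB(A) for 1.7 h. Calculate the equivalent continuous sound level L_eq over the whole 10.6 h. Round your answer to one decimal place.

72.4 dB(A)

L_eq = 10·log₁₀[(1/T)·Σ tᵢ·10^(Lᵢ/10)] with T = 10.6 h.
Σ tᵢ·10^(Lᵢ/10) = 1.2·10^(71/10) + 4.4·10^(57/10) + 3.3·10^(76/10) + 1.7·10^(73/10) = 1.826e+08.
L_eq = 10·log₁₀(1.826e+08/10.6) = 72.36 dB(A).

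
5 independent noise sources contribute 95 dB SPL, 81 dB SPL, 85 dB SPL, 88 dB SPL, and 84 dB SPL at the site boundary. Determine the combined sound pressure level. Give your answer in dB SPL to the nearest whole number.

For uncorrelated sources the intensities add, so convert each level to linear form, sum, and take 10·log₁₀ of the total.
Σ 10^(L/10) = 10^(95/10) + 10^(81/10) + 10^(85/10) + 10^(88/10) + 10^(84/10) = 4.487e+09.
L_total = 10·log₁₀(4.487e+09) = 96.52 dB SPL.

97 dB SPL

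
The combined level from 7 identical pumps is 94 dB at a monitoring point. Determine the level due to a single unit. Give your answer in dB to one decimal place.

Dividing the total intensity by 7 lowers the level by 10·log₁₀ 7 = 8.451 dB: L₁ = 94 − 8.451.

85.5 dB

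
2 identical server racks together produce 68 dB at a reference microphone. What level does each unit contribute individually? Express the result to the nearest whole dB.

65 dB

2 equal contributions raise the level by 10·log₁₀ 2 = 3.010 dB, so each unit alone gives 68 − 3.010.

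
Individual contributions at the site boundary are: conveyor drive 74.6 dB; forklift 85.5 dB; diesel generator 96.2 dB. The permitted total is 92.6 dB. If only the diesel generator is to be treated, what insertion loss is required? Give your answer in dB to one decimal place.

Everything except the diesel generator sums to 10^(74.6/10) + 10^(85.5/10) = 3.837e+08 in linear terms, 85.84 dB.
The limit corresponds to 10^(92.6/10) = 1.820e+09; subtracting the fixed part leaves 1.436e+09 for the diesel generator, i.e. 91.57 dB.
So the diesel generator must be reduced from 96.2 to 91.57 dB: IL = 4.63 dB.

4.6 dB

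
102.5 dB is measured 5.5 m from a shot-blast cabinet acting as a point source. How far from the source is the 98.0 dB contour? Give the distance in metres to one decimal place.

9.2 m

The 4.5 dB drop corresponds to a distance ratio of 10^(4.5/20) for a point source.
r₂ = 5.5·10^((102.5−98.0)/20) = 5.5·10^(4.5/20) = 9.23 m.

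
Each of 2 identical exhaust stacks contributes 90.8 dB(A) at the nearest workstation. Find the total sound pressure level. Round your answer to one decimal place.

N identical incoherent sources raise the level by 10·log₁₀ N.
L_total = 90.8 + 10·log₁₀(2) = 90.8 + 3.010 = 93.81 dB(A).

93.8 dB(A)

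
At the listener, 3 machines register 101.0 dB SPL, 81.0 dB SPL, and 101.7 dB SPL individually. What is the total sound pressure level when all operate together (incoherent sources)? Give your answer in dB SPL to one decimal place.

Incoherent sources combine by intensity addition: L_total = 10·log₁₀(Σ 10^(L_i/10)).
Σ 10^(L/10) = 10^(101.0/10) + 10^(81.0/10) + 10^(101.7/10) = 2.751e+10.
L_total = 10·log₁₀(2.751e+10) = 104.39 dB SPL.

104.4 dB SPL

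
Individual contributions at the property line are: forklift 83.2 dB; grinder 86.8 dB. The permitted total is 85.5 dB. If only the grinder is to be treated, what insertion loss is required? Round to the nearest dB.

Everything except the grinder sums to 10^(83.2/10) = 2.089e+08 in linear terms, 83.20 dB.
To meet 85.5 dB overall, the treated grinder may contribute at most 10^(85.5/10) − 2.089e+08 = 1.459e+08, i.e. 81.64 dB.
Required insertion loss = 86.8 − 81.64 = 5.16 dB.

5 dB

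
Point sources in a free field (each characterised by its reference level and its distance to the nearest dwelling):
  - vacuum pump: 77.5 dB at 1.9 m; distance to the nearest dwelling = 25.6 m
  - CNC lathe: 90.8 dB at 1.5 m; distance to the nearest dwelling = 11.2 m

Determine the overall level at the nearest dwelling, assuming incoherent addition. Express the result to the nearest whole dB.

73 dB

Propagate each source to the receiver with L = L_ref − 20·log₁₀(r/r_ref), then add intensities.
vacuum pump: 77.5 − 20·log₁₀(25.6/1.9) = 77.5 − 22.59 = 54.91 dB.
CNC lathe: 90.8 − 20·log₁₀(11.2/1.5) = 90.8 − 17.46 = 73.34 dB.
Σ 10^(L/10) = 2.187e+07 → L_total = 10·log₁₀(2.187e+07) = 73.40 dB.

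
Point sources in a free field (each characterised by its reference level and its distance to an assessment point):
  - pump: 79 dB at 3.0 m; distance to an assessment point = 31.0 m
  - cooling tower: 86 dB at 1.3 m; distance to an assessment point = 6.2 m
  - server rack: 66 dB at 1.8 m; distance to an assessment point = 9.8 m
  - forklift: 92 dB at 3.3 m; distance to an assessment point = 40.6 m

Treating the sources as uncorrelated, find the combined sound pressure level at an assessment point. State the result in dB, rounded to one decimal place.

74.6 dB

First find each source's level at the receiver (point-source: −20·log₁₀(r/r_ref)), then combine on an intensity basis.
pump: 79 − 20·log₁₀(31.0/3.0) = 79 − 20.28 = 58.72 dB.
cooling tower: 86 − 20·log₁₀(6.2/1.3) = 86 − 13.57 = 72.43 dB.
server rack: 66 − 20·log₁₀(9.8/1.8) = 66 − 14.72 = 51.28 dB.
forklift: 92 − 20·log₁₀(40.6/3.3) = 92 − 21.80 = 70.20 dB.
Σ 10^(L/10) = 2.885e+07 → L_total = 10·log₁₀(2.885e+07) = 74.60 dB.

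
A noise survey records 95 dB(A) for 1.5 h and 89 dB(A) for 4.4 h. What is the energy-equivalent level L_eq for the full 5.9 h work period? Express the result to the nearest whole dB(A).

91 dB(A)

L_eq = 10·log₁₀[(1/T)·Σ tᵢ·10^(Lᵢ/10)] with T = 5.9 h.
Σ tᵢ·10^(Lᵢ/10) = 1.5·10^(95/10) + 4.4·10^(89/10) = 8.238e+09.
L_eq = 10·log₁₀(8.238e+09/5.9) = 91.45 dB(A).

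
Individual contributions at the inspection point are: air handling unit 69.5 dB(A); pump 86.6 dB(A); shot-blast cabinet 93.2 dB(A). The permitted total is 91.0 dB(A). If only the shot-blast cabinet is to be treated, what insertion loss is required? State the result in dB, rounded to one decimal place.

Everything except the shot-blast cabinet sums to 10^(69.5/10) + 10^(86.6/10) = 4.660e+08 in linear terms, 86.68 dB(A).
The limit corresponds to 10^(91.0/10) = 1.259e+09; subtracting the fixed part leaves 7.929e+08 for the shot-blast cabinet, i.e. 88.99 dB(A).
So the shot-blast cabinet must be reduced from 93.2 to 88.99 dB(A): IL = 4.21 dB.

4.2 dB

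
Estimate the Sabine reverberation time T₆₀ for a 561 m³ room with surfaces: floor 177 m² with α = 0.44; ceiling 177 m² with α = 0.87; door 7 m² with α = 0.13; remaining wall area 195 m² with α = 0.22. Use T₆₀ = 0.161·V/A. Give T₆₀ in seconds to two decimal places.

Total absorption A = 177·0.44 + 177·0.87 + 7·0.13 + 195·0.22 = 275.68 m² sabins.
T₆₀ = 0.161·V/A = 0.161·561/275.68 = 0.328 s.

0.33 s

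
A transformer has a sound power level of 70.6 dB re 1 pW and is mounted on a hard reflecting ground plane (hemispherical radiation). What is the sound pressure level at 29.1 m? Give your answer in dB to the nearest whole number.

Free-field hemispherical radiation: L_p = L_w − 10·log₁₀(2π·r²), r = 29.1 m.
2π·r² = 5321 m², 10·log₁₀ of that is 37.260 dB.
L_p = 70.6 − 37.260 = 33.34 dB.

33 dB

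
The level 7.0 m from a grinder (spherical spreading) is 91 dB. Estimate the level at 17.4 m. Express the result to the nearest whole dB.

83 dB

Point-source attenuation: ΔL = 20·log₁₀(r₂/r₁) = 20·log₁₀(17.4/7.0) = 7.909 dB.
L₂ = 91 − 20·log₁₀(17.4/7.0) = 91 − 7.909 = 83.09 dB.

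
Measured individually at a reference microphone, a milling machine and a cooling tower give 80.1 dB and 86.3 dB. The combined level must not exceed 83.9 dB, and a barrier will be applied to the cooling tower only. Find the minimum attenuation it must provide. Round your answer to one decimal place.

4.7 dB

The untreated sources together contribute 10^(80.1/10) = 1.023e+08, i.e. 80.10 dB.
The limit corresponds to 10^(83.9/10) = 2.455e+08; subtracting the fixed part leaves 1.431e+08 for the cooling tower, i.e. 81.56 dB.
Required insertion loss = 86.3 − 81.56 = 4.74 dB.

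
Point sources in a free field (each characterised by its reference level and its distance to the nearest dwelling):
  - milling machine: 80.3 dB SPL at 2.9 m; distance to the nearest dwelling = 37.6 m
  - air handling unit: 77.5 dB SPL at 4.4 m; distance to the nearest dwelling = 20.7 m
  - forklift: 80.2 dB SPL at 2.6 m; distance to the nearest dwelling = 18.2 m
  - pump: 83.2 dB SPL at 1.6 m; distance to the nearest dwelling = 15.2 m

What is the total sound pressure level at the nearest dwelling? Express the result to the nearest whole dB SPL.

69 dB SPL

First find each source's level at the receiver (point-source: −20·log₁₀(r/r_ref)), then combine on an intensity basis.
milling machine: 80.3 − 20·log₁₀(37.6/2.9) = 80.3 − 22.26 = 58.04 dB SPL.
air handling unit: 77.5 − 20·log₁₀(20.7/4.4) = 77.5 − 13.45 = 64.05 dB SPL.
forklift: 80.2 − 20·log₁₀(18.2/2.6) = 80.2 − 16.90 = 63.30 dB SPL.
pump: 83.2 − 20·log₁₀(15.2/1.6) = 83.2 − 19.55 = 63.65 dB SPL.
Σ 10^(L/10) = 7.630e+06 → L_total = 10·log₁₀(7.630e+06) = 68.83 dB SPL.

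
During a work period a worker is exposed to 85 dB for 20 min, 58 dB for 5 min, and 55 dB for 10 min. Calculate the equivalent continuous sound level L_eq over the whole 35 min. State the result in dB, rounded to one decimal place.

Weight each interval's intensity by its duration and average over T = 35 min:
Σ tᵢ·10^(Lᵢ/10) = 20·10^(85/10) + 5·10^(58/10) + 10·10^(55/10) = 6.331e+09.
L_eq = 10·log₁₀(6.331e+09/35) = 82.57 dB.

82.6 dB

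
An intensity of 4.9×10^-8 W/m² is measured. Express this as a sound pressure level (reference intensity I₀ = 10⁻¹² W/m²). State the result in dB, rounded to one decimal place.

46.9 dB

I/I₀ = 4.9×10^-8/10⁻¹² = 4.9×10^4, and L = 10·log₁₀(I/I₀).
L = 10·(0.6902 + 4) = 46.90 dB.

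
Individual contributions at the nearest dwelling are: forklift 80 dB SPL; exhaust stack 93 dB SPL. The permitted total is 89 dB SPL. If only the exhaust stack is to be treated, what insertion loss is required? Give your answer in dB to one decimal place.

Fixed contribution from the other source: Σ 10^(L/10) = 10^(80/10) = 1.000e+08 (80.00 dB SPL).
To meet 89 dB SPL overall, the treated exhaust stack may contribute at most 10^(89/10) − 1.000e+08 = 6.943e+08, i.e. 88.42 dB SPL.
Required insertion loss = 93 − 88.42 = 4.58 dB.

4.6 dB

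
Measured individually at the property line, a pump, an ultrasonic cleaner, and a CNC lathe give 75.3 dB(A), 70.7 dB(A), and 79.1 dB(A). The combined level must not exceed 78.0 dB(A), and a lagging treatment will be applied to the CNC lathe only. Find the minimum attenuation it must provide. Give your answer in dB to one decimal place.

Fixed contribution from the other sources: Σ 10^(L/10) = 10^(75.3/10) + 10^(70.7/10) = 4.563e+07 (76.59 dB(A)).
To meet 78.0 dB(A) overall, the treated CNC lathe may contribute at most 10^(78.0/10) − 4.563e+07 = 1.746e+07, i.e. 72.42 dB(A).
Required insertion loss = 79.1 − 72.42 = 6.68 dB.

6.7 dB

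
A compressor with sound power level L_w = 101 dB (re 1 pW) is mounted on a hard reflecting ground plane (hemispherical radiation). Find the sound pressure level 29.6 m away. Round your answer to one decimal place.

63.6 dB

Free-field hemispherical radiation: L_p = L_w − 10·log₁₀(2π·r²), r = 29.6 m.
2π·r² = 5505 m², 10·log₁₀ of that is 37.408 dB.
L_p = 101 − 37.408 = 63.59 dB.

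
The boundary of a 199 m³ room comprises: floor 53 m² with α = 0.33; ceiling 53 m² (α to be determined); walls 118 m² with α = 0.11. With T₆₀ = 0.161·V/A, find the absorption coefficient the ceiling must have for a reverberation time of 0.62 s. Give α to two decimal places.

From T₆₀ = 0.161·V/A, the target T₆₀ = 0.62 s needs A = 0.161·199/0.62 = 51.68 m².
Absorption from the other surfaces = 53·0.33 + 118·0.11 = 30.47 m², so the ceiling must supply 21.21 m² over 53 m².
α = 21.21/53 = 0.400.

0.40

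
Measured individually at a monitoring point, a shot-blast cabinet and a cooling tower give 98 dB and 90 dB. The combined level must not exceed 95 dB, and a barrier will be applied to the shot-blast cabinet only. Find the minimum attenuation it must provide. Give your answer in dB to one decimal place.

Fixed contribution from the other source: Σ 10^(L/10) = 10^(90/10) = 1.000e+09 (90.00 dB).
The limit corresponds to 10^(95/10) = 3.162e+09; subtracting the fixed part leaves 2.162e+09 for the shot-blast cabinet, i.e. 93.35 dB.
So the shot-blast cabinet must be reduced from 98 to 93.35 dB: IL = 4.65 dB.

4.7 dB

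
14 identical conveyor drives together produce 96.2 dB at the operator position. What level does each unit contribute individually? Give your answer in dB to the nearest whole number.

85 dB

Dividing the total intensity by 14 lowers the level by 10·log₁₀ 14 = 11.461 dB: L₁ = 96.2 − 11.461.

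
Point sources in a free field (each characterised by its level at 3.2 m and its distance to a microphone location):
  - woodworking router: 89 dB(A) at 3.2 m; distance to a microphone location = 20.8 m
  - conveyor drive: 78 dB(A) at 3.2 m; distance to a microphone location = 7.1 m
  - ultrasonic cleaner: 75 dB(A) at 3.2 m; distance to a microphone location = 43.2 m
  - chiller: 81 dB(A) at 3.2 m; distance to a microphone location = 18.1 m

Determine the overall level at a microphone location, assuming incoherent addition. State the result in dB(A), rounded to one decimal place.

75.5 dB(A)

Apply inverse-square spreading to bring every level to the receiver, then sum 10^(L/10).
woodworking router: 89 − 20·log₁₀(20.8/3.2) = 89 − 16.26 = 72.74 dB(A).
conveyor drive: 78 − 20·log₁₀(7.1/3.2) = 78 − 6.92 = 71.08 dB(A).
ultrasonic cleaner: 75 − 20·log₁₀(43.2/3.2) = 75 − 22.61 = 52.39 dB(A).
chiller: 81 − 20·log₁₀(18.1/3.2) = 81 − 15.05 = 65.95 dB(A).
Σ 10^(L/10) = 3.573e+07 → L_total = 10·log₁₀(3.573e+07) = 75.53 dB(A).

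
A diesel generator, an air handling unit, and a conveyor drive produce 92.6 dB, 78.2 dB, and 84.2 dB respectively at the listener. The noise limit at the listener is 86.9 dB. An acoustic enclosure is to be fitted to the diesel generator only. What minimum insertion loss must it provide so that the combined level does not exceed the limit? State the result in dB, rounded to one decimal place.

Everything except the diesel generator sums to 10^(78.2/10) + 10^(84.2/10) = 3.291e+08 in linear terms, 85.17 dB.
The limit corresponds to 10^(86.9/10) = 4.898e+08; subtracting the fixed part leaves 1.607e+08 for the diesel generator, i.e. 82.06 dB.
So the diesel generator must be reduced from 92.6 to 82.06 dB: IL = 10.54 dB.

10.5 dB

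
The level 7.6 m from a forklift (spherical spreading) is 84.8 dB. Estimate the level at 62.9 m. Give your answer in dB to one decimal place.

Spherical spreading from a point source gives a 20·log₁₀(r₂/r₁) drop.
L₂ = 84.8 − 20·log₁₀(62.9/7.6) = 84.8 − 18.357 = 66.44 dB.

66.4 dB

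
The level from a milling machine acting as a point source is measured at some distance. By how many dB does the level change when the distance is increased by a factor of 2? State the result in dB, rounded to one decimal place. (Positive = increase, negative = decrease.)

-6.0 dB

With spherical spreading the level changes by −20·log₁₀(r₂/r₁).
ΔL = −20·log₁₀(2) = -6.02 dB.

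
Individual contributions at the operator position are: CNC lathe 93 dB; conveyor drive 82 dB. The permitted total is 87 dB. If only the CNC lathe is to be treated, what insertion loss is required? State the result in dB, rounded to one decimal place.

7.7 dB

The untreated sources together contribute 10^(82/10) = 1.585e+08, i.e. 82.00 dB.
The limit corresponds to 10^(87/10) = 5.012e+08; subtracting the fixed part leaves 3.427e+08 for the CNC lathe, i.e. 85.35 dB.
So the CNC lathe must be reduced from 93 to 85.35 dB: IL = 7.65 dB.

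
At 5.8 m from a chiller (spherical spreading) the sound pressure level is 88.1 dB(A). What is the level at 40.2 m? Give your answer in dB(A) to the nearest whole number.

Spherical spreading from a point source gives a 20·log₁₀(r₂/r₁) drop.
L₂ = 88.1 − 20·log₁₀(40.2/5.8) = 88.1 − 16.816 = 71.28 dB(A).

71 dB(A)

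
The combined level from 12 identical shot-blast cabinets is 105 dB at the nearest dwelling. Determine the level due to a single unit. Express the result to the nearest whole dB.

94 dB

Dividing the total intensity by 12 lowers the level by 10·log₁₀ 12 = 10.792 dB: L₁ = 105 − 10.792.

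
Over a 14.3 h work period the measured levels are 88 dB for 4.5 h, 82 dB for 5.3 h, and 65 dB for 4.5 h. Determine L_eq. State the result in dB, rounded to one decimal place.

L_eq = 10·log₁₀[(1/T)·Σ tᵢ·10^(Lᵢ/10)] with T = 14.3 h.
Σ tᵢ·10^(Lᵢ/10) = 4.5·10^(88/10) + 5.3·10^(82/10) + 4.5·10^(65/10) = 3.694e+09.
L_eq = 10·log₁₀(3.694e+09/14.3) = 84.12 dB.

84.1 dB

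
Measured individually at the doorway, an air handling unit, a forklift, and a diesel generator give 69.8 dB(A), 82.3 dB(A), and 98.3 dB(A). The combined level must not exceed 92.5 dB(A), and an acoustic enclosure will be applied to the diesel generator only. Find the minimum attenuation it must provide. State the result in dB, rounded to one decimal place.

6.3 dB

Everything except the diesel generator sums to 10^(69.8/10) + 10^(82.3/10) = 1.794e+08 in linear terms, 82.54 dB(A).
The limit corresponds to 10^(92.5/10) = 1.778e+09; subtracting the fixed part leaves 1.599e+09 for the diesel generator, i.e. 92.04 dB(A).
So the diesel generator must be reduced from 98.3 to 92.04 dB(A): IL = 6.26 dB.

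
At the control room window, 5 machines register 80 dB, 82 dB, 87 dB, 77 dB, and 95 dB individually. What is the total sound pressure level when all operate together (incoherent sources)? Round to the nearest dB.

96 dB

Incoherent sources combine by intensity addition: L_total = 10·log₁₀(Σ 10^(L_i/10)).
Σ 10^(L/10) = 10^(80/10) + 10^(82/10) + 10^(87/10) + 10^(77/10) + 10^(95/10) = 3.972e+09.
L_total = 10·log₁₀(3.972e+09) = 95.99 dB.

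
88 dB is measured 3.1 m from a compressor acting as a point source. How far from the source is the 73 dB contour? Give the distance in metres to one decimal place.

17.4 m

The 15.0 dB drop corresponds to a distance ratio of 10^(15.0/20) for a point source.
r₂ = 3.1·10^((88−73)/20) = 3.1·10^(15.0/20) = 17.43 m.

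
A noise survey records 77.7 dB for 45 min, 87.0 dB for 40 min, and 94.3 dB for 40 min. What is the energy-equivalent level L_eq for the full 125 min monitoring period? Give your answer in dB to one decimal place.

90.2 dB

The energy average is taken in the linear domain: L_eq = 10·log₁₀[(Σ tᵢ·10^(Lᵢ/10))/T], T = 125 min.
Σ tᵢ·10^(Lᵢ/10) = 45·10^(77.7/10) + 40·10^(87.0/10) + 40·10^(94.3/10) = 1.304e+11.
L_eq = 10·log₁₀(1.304e+11/125) = 90.18 dB.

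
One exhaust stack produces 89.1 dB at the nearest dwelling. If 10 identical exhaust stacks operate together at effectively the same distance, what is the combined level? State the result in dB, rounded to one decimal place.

With 10 equal, uncorrelated contributions the intensity is 10× that of one unit, giving a rise of 10·log₁₀ 10.
L_total = 89.1 + 10·log₁₀(10) = 89.1 + 10.000 = 99.10 dB.

99.1 dB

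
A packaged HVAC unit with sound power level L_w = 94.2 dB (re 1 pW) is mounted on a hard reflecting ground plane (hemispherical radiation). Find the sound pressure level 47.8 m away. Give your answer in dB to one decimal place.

L_p = L_w − 10·log₁₀(2π·r²) with r = 47.8 m.
2π·r² = 1.436e+04 m², 10·log₁₀ of that is 41.570 dB.
L_p = 94.2 − 41.570 = 52.63 dB.

52.6 dB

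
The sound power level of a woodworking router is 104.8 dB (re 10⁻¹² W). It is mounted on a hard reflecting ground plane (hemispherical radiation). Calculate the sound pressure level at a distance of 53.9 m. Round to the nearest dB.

62 dB

Free-field hemispherical radiation: L_p = L_w − 10·log₁₀(2π·r²), r = 53.9 m.
2π·r² = 1.825e+04 m², 10·log₁₀ of that is 42.614 dB.
L_p = 104.8 − 42.614 = 62.19 dB.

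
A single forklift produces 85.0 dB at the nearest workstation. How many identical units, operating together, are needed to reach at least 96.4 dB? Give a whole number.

N identical sources give L₁ + 10·log₁₀ N, so require 10·log₁₀ N ≥ 96.4 − 85.0 = 11.4 dB.
N ≥ 10^(11.4/10) = 13.804, so N = 14.

14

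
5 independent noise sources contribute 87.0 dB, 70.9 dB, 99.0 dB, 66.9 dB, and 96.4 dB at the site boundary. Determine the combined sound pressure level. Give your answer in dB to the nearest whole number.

For uncorrelated sources the intensities add, so convert each level to linear form, sum, and take 10·log₁₀ of the total.
Σ 10^(L/10) = 10^(87.0/10) + 10^(70.9/10) + 10^(99.0/10) + 10^(66.9/10) + 10^(96.4/10) = 1.283e+10.
L_total = 10·log₁₀(1.283e+10) = 101.08 dB.

101 dB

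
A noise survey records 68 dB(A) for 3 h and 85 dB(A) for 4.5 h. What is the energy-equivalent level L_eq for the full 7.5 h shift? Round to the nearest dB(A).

L_eq = 10·log₁₀[(1/T)·Σ tᵢ·10^(Lᵢ/10)] with T = 7.5 h.
Σ tᵢ·10^(Lᵢ/10) = 3·10^(68/10) + 4.5·10^(85/10) = 1.442e+09.
L_eq = 10·log₁₀(1.442e+09/7.5) = 82.84 dB(A).

83 dB(A)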